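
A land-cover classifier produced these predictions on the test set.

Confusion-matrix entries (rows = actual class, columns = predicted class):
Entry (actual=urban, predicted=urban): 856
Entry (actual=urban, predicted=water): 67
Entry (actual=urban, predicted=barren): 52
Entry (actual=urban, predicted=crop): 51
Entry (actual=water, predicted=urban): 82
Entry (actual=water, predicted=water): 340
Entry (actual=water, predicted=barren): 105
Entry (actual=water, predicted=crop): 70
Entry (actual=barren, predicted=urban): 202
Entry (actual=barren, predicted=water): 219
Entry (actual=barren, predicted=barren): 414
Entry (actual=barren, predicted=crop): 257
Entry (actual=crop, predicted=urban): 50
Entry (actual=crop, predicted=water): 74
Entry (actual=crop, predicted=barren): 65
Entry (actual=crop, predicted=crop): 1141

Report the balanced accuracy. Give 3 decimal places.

0.660

Balanced accuracy = mean of per-class recall.
  urban: recall = 856/1026 = 0.8343
  water: recall = 340/597 = 0.5695
  barren: recall = 414/1092 = 0.3791
  crop: recall = 1141/1330 = 0.8579
Mean = (0.8343 + 0.5695 + 0.3791 + 0.8579) / 4 = 0.660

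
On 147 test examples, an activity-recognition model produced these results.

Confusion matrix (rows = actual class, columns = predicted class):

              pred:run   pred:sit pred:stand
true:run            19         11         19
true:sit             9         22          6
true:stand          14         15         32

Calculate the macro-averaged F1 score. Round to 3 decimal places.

0.493

Per-class F1 score (2·TP/(2·TP+FP+FN)):
  run: TP=19, FP=9+14=23, FN=11+19=30 → 38/91 = 0.4176
  sit: TP=22, FP=11+15=26, FN=9+6=15 → 44/85 = 0.5176
  stand: TP=32, FP=19+6=25, FN=14+15=29 → 64/118 = 0.5424
Macro-F1 score = mean = (0.4176 + 0.5176 + 0.5424) / 3 = 0.493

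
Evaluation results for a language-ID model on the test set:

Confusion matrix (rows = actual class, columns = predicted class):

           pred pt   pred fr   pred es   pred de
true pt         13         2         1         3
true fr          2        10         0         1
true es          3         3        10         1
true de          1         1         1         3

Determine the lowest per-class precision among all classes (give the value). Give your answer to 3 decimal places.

0.375

Per-class precision (TP/(TP+FP)):
  pt: TP=13, FP=2+3+1=6 → 13/19 = 0.6842
  fr: TP=10, FP=2+3+1=6 → 10/16 = 0.6250
  es: TP=10, FP=1+0+1=2 → 10/12 = 0.8333
  de: TP=3, FP=3+1+1=5 → 3/8 = 0.3750
Lowest is class 'de' with precision = 0.375.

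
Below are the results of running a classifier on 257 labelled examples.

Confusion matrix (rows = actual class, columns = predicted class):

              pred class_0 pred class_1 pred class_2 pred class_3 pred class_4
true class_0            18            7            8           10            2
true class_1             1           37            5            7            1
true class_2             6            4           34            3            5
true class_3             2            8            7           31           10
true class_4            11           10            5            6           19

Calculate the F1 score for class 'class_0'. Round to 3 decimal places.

0.434

F1 score = 2·TP/(2·TP+FP+FN).
class_0: TP=18, FP=1+6+2+11=20, FN=7+8+10+2=27 → 36/83 = 0.4337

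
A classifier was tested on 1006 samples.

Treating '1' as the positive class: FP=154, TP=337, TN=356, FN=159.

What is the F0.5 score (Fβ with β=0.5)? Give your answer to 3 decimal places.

0.685

Fβ = (1+β²)·TP / ((1+β²)·TP + β²·FN + FP), with β²=1/4
= 1.25·337 / (1.25·337 + 0.25·159 + 154) = 0.685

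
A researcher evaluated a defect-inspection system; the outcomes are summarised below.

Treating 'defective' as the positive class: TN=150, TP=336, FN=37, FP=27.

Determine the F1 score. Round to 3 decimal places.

0.913

Precision = TP/(TP+FP) = 336/363 = 0.9256
Recall = TP/(TP+FN) = 336/373 = 0.9008
F1 = 2·TP/(2·TP+FP+FN) = 672/736 = 0.913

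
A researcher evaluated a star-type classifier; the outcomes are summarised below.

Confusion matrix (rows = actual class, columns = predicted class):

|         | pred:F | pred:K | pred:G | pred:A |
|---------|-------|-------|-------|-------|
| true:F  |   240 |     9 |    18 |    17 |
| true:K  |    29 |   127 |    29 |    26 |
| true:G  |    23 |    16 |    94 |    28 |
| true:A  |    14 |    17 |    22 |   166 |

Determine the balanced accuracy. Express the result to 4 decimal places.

0.6972

Balanced accuracy = mean of per-class recall.
  F: recall = 240/284 = 0.84507
  K: recall = 127/211 = 0.60190
  G: recall = 94/161 = 0.58385
  A: recall = 166/219 = 0.75799
Mean = (0.84507 + 0.60190 + 0.58385 + 0.75799) / 4 = 0.6972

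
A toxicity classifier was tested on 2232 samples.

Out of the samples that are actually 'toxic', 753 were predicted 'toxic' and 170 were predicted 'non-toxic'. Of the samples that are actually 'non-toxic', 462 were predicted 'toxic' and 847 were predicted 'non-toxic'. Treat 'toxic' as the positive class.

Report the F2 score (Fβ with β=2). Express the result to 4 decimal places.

Fβ = (1+β²)·TP / ((1+β²)·TP + β²·FN + FP), with β²=4
= 5·753 / (5·753 + 4·170 + 462) = 0.7673

0.7673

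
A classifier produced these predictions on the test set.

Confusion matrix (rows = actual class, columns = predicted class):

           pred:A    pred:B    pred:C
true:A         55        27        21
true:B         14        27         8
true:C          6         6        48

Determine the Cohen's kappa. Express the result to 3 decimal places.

Observed agreement pₒ = trace/N = 130/212 = 0.6132
Expected agreement pₑ = Σ (rowᵢ·colᵢ)/N² = (103·75 + 49·60 + 60·77)/212² = 0.3401
κ = (pₒ − pₑ)/(1 − pₑ) = (0.6132 − 0.3401)/(1 − 0.3401) = 0.414

0.414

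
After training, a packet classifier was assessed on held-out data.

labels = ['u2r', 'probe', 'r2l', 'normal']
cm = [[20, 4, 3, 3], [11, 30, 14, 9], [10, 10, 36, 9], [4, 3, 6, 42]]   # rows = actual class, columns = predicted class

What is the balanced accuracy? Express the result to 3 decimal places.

0.613

Balanced accuracy = mean of per-class recall.
  u2r: recall = 20/30 = 0.6667
  probe: recall = 30/64 = 0.4688
  r2l: recall = 36/65 = 0.5538
  normal: recall = 42/55 = 0.7636
Mean = (0.6667 + 0.4688 + 0.5538 + 0.7636) / 4 = 0.613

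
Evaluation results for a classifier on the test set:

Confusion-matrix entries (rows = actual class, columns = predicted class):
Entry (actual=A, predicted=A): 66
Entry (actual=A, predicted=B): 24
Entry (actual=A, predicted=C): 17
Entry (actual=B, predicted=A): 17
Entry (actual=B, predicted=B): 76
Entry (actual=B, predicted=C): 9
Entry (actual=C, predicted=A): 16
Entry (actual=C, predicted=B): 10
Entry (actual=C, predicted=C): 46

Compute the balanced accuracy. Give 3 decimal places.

Balanced accuracy = mean of per-class recall.
  A: recall = 66/107 = 0.6168
  B: recall = 76/102 = 0.7451
  C: recall = 46/72 = 0.6389
Mean = (0.6168 + 0.7451 + 0.6389) / 3 = 0.667

0.667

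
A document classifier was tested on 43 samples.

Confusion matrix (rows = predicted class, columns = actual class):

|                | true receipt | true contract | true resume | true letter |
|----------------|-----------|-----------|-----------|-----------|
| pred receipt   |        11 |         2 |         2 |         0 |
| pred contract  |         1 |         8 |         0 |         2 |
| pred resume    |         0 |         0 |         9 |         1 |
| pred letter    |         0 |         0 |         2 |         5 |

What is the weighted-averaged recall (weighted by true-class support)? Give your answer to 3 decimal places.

0.767

Per-class recall (TP/(TP+FN)):
  receipt: TP=11, FN=1+0+0=1 → 11/12 = 0.9167
  contract: TP=8, FN=2+0+0=2 → 8/10 = 0.8000
  resume: TP=9, FN=2+0+2=4 → 9/13 = 0.6923
  letter: TP=5, FN=0+2+1=3 → 5/8 = 0.6250
Weighted-recall = Σ (supportᵢ/N)·recallᵢ with N=43: (12/43)·0.9167 + (10/43)·0.8000 + (13/43)·0.6923 + (8/43)·0.6250 = 0.767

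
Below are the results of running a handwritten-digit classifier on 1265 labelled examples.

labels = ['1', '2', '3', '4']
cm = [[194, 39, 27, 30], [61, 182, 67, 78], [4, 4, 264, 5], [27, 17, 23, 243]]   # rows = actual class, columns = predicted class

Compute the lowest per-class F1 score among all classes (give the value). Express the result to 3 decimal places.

Per-class F1 score (2·TP/(2·TP+FP+FN)):
  1: TP=194, FP=61+4+27=92, FN=39+27+30=96 → 388/576 = 0.6736
  2: TP=182, FP=39+4+17=60, FN=61+67+78=206 → 364/630 = 0.5778
  3: TP=264, FP=27+67+23=117, FN=4+4+5=13 → 528/658 = 0.8024
  4: TP=243, FP=30+78+5=113, FN=27+17+23=67 → 486/666 = 0.7297
Lowest is class '2' with F1 score = 0.578.

0.578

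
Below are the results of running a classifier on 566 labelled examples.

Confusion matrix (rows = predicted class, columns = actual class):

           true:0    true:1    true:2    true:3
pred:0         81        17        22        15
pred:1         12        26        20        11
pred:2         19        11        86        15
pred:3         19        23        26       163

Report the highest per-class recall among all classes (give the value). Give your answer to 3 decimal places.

0.799

Per-class recall (TP/(TP+FN)):
  0: TP=81, FN=12+19+19=50 → 81/131 = 0.6183
  1: TP=26, FN=17+11+23=51 → 26/77 = 0.3377
  2: TP=86, FN=22+20+26=68 → 86/154 = 0.5584
  3: TP=163, FN=15+11+15=41 → 163/204 = 0.7990
Highest is class '3' with recall = 0.799.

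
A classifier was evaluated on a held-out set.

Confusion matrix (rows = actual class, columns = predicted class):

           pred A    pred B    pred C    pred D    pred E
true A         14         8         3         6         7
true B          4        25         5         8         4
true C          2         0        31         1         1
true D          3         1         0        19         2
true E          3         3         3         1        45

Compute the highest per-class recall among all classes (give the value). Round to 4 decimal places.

Per-class recall (TP/(TP+FN)):
  A: TP=14, FN=8+3+6+7=24 → 14/38 = 0.36842
  B: TP=25, FN=4+5+8+4=21 → 25/46 = 0.54348
  C: TP=31, FN=2+0+1+1=4 → 31/35 = 0.88571
  D: TP=19, FN=3+1+0+2=6 → 19/25 = 0.76000
  E: TP=45, FN=3+3+3+1=10 → 45/55 = 0.81818
Highest is class 'C' with recall = 0.8857.

0.8857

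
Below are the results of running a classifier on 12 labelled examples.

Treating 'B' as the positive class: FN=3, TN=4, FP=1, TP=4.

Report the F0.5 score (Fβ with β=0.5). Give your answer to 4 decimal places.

Fβ = (1+β²)·TP / ((1+β²)·TP + β²·FN + FP), with β²=1/4
= 1.25·4 / (1.25·4 + 0.25·3 + 1) = 0.7407

0.7407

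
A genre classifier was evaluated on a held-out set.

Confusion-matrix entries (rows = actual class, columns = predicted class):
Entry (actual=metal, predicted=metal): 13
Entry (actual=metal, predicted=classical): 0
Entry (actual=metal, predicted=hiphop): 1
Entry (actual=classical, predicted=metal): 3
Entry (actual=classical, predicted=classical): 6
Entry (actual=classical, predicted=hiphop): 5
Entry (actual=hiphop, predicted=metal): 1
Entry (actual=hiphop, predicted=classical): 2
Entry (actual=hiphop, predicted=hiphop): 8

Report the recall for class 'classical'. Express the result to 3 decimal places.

0.429

Take TP from the diagonal, FP from the rest of the 'classical' prediction marginal, FN from the rest of the 'classical' actual marginal.
recall = TP/(TP+FN).
classical: TP=6, FN=3+5=8 → 6/14 = 0.4286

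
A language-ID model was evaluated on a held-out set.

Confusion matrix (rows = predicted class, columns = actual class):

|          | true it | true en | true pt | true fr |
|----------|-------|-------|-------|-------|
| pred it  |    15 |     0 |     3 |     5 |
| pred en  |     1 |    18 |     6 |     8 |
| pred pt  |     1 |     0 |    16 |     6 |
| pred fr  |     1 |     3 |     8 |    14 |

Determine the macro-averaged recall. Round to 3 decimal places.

Per-class recall (TP/(TP+FN)):
  it: TP=15, FN=1+1+1=3 → 15/18 = 0.8333
  en: TP=18, FN=0+0+3=3 → 18/21 = 0.8571
  pt: TP=16, FN=3+6+8=17 → 16/33 = 0.4848
  fr: TP=14, FN=5+8+6=19 → 14/33 = 0.4242
Macro-recall = mean = (0.8333 + 0.8571 + 0.4848 + 0.4242) / 4 = 0.650

0.650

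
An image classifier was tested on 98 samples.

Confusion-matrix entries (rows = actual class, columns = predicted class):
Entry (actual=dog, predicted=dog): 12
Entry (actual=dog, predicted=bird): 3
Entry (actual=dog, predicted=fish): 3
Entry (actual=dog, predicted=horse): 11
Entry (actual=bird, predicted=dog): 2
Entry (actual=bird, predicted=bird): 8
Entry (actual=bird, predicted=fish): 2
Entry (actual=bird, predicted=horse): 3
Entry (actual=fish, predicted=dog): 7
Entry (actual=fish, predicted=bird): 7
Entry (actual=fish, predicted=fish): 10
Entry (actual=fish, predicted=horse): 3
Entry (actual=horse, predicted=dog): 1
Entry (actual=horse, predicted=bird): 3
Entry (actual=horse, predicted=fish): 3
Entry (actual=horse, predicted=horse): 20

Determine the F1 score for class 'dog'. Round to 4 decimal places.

0.4706

Take TP from the diagonal, FP from the rest of the 'dog' prediction marginal, FN from the rest of the 'dog' actual marginal.
F1 score = 2·TP/(2·TP+FP+FN).
dog: TP=12, FP=2+7+1=10, FN=3+3+11=17 → 24/51 = 0.47059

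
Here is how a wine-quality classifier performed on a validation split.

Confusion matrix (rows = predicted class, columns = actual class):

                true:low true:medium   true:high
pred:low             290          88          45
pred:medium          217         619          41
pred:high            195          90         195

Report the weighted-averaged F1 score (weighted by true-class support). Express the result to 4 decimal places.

0.6154

Per-class F1 score (2·TP/(2·TP+FP+FN)):
  low: TP=290, FP=88+45=133, FN=217+195=412 → 580/1125 = 0.51556
  medium: TP=619, FP=217+41=258, FN=88+90=178 → 1238/1674 = 0.73955
  high: TP=195, FP=195+90=285, FN=45+41=86 → 390/761 = 0.51248
Weighted-F1 score = Σ (supportᵢ/N)·F1 scoreᵢ with N=1780: (702/1780)·0.51556 + (797/1780)·0.73955 + (281/1780)·0.51248 = 0.6154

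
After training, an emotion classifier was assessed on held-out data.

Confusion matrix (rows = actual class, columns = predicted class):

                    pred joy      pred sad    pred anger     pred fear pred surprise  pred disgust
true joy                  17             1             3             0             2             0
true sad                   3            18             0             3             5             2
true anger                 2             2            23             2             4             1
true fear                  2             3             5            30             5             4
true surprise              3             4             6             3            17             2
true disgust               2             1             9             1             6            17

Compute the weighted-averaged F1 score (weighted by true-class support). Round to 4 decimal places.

0.5886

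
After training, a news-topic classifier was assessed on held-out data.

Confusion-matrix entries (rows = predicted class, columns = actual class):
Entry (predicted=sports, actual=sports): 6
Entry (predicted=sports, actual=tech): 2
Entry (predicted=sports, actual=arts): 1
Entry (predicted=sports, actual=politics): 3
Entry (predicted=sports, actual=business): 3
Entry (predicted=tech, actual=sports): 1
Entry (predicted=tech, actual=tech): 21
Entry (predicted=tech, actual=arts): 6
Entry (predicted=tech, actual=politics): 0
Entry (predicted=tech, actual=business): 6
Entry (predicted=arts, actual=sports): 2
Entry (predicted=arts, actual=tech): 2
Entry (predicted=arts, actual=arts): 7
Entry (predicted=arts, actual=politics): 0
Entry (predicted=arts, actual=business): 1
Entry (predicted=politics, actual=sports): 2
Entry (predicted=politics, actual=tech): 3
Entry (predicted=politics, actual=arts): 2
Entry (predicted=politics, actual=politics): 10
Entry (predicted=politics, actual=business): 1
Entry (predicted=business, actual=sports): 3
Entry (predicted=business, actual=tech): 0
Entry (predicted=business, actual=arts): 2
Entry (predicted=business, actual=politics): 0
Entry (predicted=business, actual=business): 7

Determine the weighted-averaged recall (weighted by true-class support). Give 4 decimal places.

0.5604

Per-class recall (TP/(TP+FN)):
  sports: TP=6, FN=1+2+2+3=8 → 6/14 = 0.42857
  tech: TP=21, FN=2+2+3+0=7 → 21/28 = 0.75000
  arts: TP=7, FN=1+6+2+2=11 → 7/18 = 0.38889
  politics: TP=10, FN=3+0+0+0=3 → 10/13 = 0.76923
  business: TP=7, FN=3+6+1+1=11 → 7/18 = 0.38889
Weighted-recall = Σ (supportᵢ/N)·recallᵢ with N=91: (14/91)·0.42857 + (28/91)·0.75000 + (18/91)·0.38889 + (13/91)·0.76923 + (18/91)·0.38889 = 0.5604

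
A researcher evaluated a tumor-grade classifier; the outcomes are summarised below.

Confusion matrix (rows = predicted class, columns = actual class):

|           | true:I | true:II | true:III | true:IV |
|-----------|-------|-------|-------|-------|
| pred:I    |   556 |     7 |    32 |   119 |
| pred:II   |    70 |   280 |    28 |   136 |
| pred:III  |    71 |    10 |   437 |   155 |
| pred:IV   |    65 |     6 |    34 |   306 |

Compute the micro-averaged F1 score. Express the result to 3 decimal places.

Micro-averaging pools counts across classes: ΣTP=1579, ΣFP=733, ΣFN=733.
Micro-F1 score = 2·TP/(2·TP+FP+FN) on pooled counts = 0.683 (equals overall accuracy in single-label multiclass).

0.683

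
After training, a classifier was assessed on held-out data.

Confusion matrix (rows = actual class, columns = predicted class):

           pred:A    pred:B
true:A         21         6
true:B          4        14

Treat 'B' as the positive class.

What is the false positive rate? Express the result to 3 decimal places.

FPR = FP/(FP+TN) = 6/(6+21) = 0.222

0.222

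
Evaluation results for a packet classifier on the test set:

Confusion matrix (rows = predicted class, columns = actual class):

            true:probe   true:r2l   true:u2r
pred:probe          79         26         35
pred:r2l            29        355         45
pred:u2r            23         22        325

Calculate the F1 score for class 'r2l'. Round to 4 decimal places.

0.8534

Treat 'r2l' as positive and all other classes as negative.
F1 score = 2·TP/(2·TP+FP+FN).
r2l: TP=355, FP=29+45=74, FN=26+22=48 → 710/832 = 0.85337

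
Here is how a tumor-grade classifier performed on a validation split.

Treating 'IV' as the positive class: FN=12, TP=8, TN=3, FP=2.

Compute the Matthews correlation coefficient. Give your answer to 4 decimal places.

MCC = (TP·TN − FP·FN) / √((TP+FP)(TP+FN)(TN+FP)(TN+FN))
Numerator = 8·3 − 2·12 = 0
Denominator = √(10·20·5·15) = √15000 = 122.4745
MCC = 0 / 122.4745 = 0.0000

0.0000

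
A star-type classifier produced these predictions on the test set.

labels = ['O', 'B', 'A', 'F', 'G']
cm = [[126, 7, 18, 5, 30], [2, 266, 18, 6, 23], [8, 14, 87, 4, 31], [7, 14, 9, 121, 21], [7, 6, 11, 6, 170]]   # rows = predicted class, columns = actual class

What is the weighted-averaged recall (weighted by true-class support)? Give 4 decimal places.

Per-class recall (TP/(TP+FN)):
  O: TP=126, FN=2+8+7+7=24 → 126/150 = 0.84000
  B: TP=266, FN=7+14+14+6=41 → 266/307 = 0.86645
  A: TP=87, FN=18+18+9+11=56 → 87/143 = 0.60839
  F: TP=121, FN=5+6+4+6=21 → 121/142 = 0.85211
  G: TP=170, FN=30+23+31+21=105 → 170/275 = 0.61818
Weighted-recall = Σ (supportᵢ/N)·recallᵢ with N=1017: (150/1017)·0.84000 + (307/1017)·0.86645 + (143/1017)·0.60839 + (142/1017)·0.85211 + (275/1017)·0.61818 = 0.7571

0.7571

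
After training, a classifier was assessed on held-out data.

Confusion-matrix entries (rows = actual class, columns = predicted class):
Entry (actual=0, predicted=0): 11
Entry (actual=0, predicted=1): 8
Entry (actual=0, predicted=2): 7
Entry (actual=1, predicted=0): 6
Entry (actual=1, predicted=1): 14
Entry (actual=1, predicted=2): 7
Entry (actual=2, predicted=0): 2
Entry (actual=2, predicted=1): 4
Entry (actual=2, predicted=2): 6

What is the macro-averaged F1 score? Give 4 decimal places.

0.4641

Per-class F1 score (2·TP/(2·TP+FP+FN)):
  0: TP=11, FP=6+2=8, FN=8+7=15 → 22/45 = 0.48889
  1: TP=14, FP=8+4=12, FN=6+7=13 → 28/53 = 0.52830
  2: TP=6, FP=7+7=14, FN=2+4=6 → 12/32 = 0.37500
Macro-F1 score = mean = (0.48889 + 0.52830 + 0.37500) / 3 = 0.4641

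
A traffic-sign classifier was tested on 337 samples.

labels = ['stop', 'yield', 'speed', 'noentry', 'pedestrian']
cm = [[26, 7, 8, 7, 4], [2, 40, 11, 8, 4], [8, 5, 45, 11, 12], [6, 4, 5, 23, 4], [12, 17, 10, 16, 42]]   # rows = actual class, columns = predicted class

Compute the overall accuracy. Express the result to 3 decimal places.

0.522

Accuracy = trace / total = (26+40+45+23+42=176) / 337 = 176/337 = 0.522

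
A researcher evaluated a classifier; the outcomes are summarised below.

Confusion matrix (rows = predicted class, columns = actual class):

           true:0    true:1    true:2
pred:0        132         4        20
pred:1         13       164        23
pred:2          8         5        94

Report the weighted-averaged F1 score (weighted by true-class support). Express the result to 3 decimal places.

0.839

Per-class F1 score (2·TP/(2·TP+FP+FN)):
  0: TP=132, FP=4+20=24, FN=13+8=21 → 264/309 = 0.8544
  1: TP=164, FP=13+23=36, FN=4+5=9 → 328/373 = 0.8794
  2: TP=94, FP=8+5=13, FN=20+23=43 → 188/244 = 0.7705
Weighted-F1 score = Σ (supportᵢ/N)·F1 scoreᵢ with N=463: (153/463)·0.8544 + (173/463)·0.8794 + (137/463)·0.7705 = 0.839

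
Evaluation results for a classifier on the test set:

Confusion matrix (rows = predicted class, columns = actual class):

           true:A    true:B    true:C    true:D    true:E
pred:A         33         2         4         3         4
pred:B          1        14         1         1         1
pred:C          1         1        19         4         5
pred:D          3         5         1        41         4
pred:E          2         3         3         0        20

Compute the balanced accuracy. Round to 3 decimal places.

0.698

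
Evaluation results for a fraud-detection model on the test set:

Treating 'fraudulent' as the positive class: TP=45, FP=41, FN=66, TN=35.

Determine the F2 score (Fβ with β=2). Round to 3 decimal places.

0.425

Fβ = (1+β²)·TP / ((1+β²)·TP + β²·FN + FP), with β²=4
= 5·45 / (5·45 + 4·66 + 41) = 0.425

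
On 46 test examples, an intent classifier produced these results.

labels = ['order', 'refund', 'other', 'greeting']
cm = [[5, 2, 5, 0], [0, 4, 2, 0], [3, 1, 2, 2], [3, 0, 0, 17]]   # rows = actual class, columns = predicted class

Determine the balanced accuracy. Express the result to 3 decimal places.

Balanced accuracy = mean of per-class recall.
  order: recall = 5/12 = 0.4167
  refund: recall = 4/6 = 0.6667
  other: recall = 2/8 = 0.2500
  greeting: recall = 17/20 = 0.8500
Mean = (0.4167 + 0.6667 + 0.2500 + 0.8500) / 4 = 0.546

0.546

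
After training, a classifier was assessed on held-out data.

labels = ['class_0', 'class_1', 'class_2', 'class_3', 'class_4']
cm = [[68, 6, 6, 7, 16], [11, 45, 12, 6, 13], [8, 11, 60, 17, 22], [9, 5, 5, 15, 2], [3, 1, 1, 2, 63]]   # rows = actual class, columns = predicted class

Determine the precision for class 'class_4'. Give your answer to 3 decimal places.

Take TP from the diagonal, FP from the rest of the 'class_4' prediction marginal, FN from the rest of the 'class_4' actual marginal.
precision = TP/(TP+FP).
class_4: TP=63, FP=16+13+22+2=53 → 63/116 = 0.5431

0.543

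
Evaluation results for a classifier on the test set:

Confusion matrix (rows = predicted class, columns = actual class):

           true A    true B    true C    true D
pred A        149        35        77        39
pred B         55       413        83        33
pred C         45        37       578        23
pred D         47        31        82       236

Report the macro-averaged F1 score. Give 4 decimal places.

Per-class F1 score (2·TP/(2·TP+FP+FN)):
  A: TP=149, FP=35+77+39=151, FN=55+45+47=147 → 298/596 = 0.50000
  B: TP=413, FP=55+83+33=171, FN=35+37+31=103 → 826/1100 = 0.75091
  C: TP=578, FP=45+37+23=105, FN=77+83+82=242 → 1156/1503 = 0.76913
  D: TP=236, FP=47+31+82=160, FN=39+33+23=95 → 472/727 = 0.64924
Macro-F1 score = mean = (0.50000 + 0.75091 + 0.76913 + 0.64924) / 4 = 0.6673

0.6673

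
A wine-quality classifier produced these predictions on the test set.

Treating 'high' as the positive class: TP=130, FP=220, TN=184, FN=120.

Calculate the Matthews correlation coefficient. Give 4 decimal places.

MCC = (TP·TN − FP·FN) / √((TP+FP)(TP+FN)(TN+FP)(TN+FN))
Numerator = 130·184 − 220·120 = -2480
Denominator = √(350·250·404·304) = √10746400000 = 103664.8446
MCC = -2480 / 103664.8446 = -0.0239

-0.0239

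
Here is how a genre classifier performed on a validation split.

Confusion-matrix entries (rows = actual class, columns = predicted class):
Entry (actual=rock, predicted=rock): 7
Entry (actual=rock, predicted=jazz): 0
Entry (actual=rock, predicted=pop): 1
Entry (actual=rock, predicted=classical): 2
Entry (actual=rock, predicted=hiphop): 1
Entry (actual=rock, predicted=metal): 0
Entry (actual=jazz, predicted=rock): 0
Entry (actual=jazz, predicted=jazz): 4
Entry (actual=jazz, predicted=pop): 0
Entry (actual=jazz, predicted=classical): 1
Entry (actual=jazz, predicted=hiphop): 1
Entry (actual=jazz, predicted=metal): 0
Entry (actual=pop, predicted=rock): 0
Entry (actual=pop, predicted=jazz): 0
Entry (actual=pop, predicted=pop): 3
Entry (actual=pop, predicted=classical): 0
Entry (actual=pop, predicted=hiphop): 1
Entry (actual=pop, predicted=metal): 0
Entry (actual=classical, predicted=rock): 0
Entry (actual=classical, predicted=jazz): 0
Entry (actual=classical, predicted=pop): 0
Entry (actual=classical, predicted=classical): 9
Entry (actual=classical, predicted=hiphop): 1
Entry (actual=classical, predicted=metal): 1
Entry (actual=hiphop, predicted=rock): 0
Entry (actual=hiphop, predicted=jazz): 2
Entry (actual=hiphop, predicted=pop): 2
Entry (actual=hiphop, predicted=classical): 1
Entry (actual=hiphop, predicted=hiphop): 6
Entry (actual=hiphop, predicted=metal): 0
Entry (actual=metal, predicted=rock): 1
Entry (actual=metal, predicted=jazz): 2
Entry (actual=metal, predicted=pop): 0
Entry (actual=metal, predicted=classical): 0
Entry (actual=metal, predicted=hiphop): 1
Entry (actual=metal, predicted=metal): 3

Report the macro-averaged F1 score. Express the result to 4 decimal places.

Per-class F1 score (2·TP/(2·TP+FP+FN)):
  rock: TP=7, FP=0+0+0+0+1=1, FN=0+1+2+1+0=4 → 14/19 = 0.73684
  jazz: TP=4, FP=0+0+0+2+2=4, FN=0+0+1+1+0=2 → 8/14 = 0.57143
  pop: TP=3, FP=1+0+0+2+0=3, FN=0+0+0+1+0=1 → 6/10 = 0.60000
  classical: TP=9, FP=2+1+0+1+0=4, FN=0+0+0+1+1=2 → 18/24 = 0.75000
  hiphop: TP=6, FP=1+1+1+1+1=5, FN=0+2+2+1+0=5 → 12/22 = 0.54545
  metal: TP=3, FP=0+0+0+1+0=1, FN=1+2+0+0+1=4 → 6/11 = 0.54545
Macro-F1 score = mean = (0.73684 + 0.57143 + 0.60000 + 0.75000 + 0.54545 + 0.54545) / 6 = 0.6249

0.6249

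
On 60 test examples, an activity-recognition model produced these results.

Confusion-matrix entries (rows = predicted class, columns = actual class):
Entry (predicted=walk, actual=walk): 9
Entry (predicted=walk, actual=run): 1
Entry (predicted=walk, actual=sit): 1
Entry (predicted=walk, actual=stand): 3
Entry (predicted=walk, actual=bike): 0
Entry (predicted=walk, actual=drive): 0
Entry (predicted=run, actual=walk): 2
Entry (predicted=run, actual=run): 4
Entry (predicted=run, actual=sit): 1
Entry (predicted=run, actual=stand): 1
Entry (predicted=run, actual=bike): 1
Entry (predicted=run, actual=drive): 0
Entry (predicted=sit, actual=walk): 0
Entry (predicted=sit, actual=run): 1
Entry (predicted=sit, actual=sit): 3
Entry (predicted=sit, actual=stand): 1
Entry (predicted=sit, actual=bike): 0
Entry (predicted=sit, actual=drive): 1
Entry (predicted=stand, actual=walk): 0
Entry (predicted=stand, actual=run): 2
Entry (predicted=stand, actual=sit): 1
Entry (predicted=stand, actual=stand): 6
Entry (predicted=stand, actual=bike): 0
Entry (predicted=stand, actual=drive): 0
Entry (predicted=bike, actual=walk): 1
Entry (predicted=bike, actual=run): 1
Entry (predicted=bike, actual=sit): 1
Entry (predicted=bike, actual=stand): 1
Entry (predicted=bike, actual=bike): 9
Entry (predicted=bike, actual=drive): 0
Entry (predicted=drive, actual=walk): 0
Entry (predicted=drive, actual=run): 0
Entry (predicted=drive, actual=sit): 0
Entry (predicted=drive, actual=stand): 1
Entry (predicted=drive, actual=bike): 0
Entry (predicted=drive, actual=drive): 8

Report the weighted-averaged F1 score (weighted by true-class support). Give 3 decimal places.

Per-class F1 score (2·TP/(2·TP+FP+FN)):
  walk: TP=9, FP=1+1+3+0+0=5, FN=2+0+0+1+0=3 → 18/26 = 0.6923
  run: TP=4, FP=2+1+1+1+0=5, FN=1+1+2+1+0=5 → 8/18 = 0.4444
  sit: TP=3, FP=0+1+1+0+1=3, FN=1+1+1+1+0=4 → 6/13 = 0.4615
  stand: TP=6, FP=0+2+1+0+0=3, FN=3+1+1+1+1=7 → 12/22 = 0.5455
  bike: TP=9, FP=1+1+1+1+0=4, FN=0+1+0+0+0=1 → 18/23 = 0.7826
  drive: TP=8, FP=0+0+0+1+0=1, FN=0+0+1+0+0=1 → 16/18 = 0.8889
Weighted-F1 score = Σ (supportᵢ/N)·F1 scoreᵢ with N=60: (12/60)·0.6923 + (9/60)·0.4444 + (7/60)·0.4615 + (13/60)·0.5455 + (10/60)·0.7826 + (9/60)·0.8889 = 0.641

0.641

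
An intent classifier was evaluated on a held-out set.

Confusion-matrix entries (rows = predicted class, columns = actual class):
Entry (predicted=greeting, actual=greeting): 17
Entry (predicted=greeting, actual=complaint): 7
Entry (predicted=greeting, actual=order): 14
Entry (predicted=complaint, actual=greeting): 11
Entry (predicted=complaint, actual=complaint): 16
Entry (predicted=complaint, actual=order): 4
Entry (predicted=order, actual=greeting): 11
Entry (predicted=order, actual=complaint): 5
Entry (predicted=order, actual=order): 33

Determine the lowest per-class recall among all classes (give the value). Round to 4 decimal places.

0.4359

Per-class recall (TP/(TP+FN)):
  greeting: TP=17, FN=11+11=22 → 17/39 = 0.43590
  complaint: TP=16, FN=7+5=12 → 16/28 = 0.57143
  order: TP=33, FN=14+4=18 → 33/51 = 0.64706
Lowest is class 'greeting' with recall = 0.4359.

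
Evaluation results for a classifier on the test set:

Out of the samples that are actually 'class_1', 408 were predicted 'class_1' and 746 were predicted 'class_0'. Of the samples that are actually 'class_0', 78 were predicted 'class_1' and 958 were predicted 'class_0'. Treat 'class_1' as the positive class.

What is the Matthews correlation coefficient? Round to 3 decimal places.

0.334

MCC = (TP·TN − FP·FN) / √((TP+FP)(TP+FN)(TN+FP)(TN+FN))
Numerator = 408·958 − 78·746 = 332676
Denominator = √(486·1154·1036·1704) = √990082590336 = 995028.9394
MCC = 332676 / 995028.9394 = 0.334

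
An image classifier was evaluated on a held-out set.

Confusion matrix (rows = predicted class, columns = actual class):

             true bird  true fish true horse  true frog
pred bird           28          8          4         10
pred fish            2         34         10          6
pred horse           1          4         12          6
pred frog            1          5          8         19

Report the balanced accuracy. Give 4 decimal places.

0.5895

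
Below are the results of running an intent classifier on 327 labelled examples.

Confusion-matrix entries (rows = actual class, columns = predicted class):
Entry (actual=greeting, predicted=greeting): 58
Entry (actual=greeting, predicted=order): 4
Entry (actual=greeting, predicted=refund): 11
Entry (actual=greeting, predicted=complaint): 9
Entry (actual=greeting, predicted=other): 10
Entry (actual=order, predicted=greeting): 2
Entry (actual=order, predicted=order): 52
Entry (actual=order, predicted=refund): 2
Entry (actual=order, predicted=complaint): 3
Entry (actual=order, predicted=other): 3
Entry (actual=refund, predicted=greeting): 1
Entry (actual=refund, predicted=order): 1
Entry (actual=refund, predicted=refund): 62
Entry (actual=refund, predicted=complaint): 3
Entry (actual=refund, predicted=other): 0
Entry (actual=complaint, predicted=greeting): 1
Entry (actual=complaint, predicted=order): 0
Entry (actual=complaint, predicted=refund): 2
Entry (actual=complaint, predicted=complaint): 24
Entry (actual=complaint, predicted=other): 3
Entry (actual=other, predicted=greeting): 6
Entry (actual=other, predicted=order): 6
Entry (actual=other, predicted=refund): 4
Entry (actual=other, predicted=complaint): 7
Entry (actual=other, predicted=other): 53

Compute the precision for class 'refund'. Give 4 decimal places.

0.7654

Treat 'refund' as positive and all other classes as negative.
precision = TP/(TP+FP).
refund: TP=62, FP=11+2+2+4=19 → 62/81 = 0.76543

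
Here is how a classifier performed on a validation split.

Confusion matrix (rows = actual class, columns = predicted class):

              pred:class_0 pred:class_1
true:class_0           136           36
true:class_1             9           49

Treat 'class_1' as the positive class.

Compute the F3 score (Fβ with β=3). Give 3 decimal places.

0.807

Fβ = (1+β²)·TP / ((1+β²)·TP + β²·FN + FP), with β²=9
= 10·49 / (10·49 + 9·9 + 36) = 0.807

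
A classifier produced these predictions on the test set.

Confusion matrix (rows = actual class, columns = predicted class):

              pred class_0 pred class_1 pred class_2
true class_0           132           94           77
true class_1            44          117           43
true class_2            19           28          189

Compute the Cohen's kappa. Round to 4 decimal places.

Observed agreement pₒ = trace/N = 438/743 = 0.58950
Expected agreement pₑ = Σ (rowᵢ·colᵢ)/N² = (303·195 + 204·239 + 236·309)/743² = 0.32744
κ = (pₒ − pₑ)/(1 − pₑ) = (0.58950 − 0.32744)/(1 − 0.32744) = 0.3896

0.3896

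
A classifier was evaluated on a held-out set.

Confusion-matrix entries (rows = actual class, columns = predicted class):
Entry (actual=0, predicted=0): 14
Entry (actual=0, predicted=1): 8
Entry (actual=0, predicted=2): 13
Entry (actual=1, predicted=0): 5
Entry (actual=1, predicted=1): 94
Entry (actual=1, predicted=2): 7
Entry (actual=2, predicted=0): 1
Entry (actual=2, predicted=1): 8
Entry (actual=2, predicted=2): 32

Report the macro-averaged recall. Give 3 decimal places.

0.689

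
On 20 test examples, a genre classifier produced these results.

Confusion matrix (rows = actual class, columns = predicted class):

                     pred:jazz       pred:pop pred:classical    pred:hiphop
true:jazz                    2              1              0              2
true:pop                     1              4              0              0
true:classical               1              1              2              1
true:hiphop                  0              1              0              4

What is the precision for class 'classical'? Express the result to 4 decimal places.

1.0000

precision = TP/(TP+FP).
classical: TP=2, FP=0+0+0=0 → 2/2 = 1.00000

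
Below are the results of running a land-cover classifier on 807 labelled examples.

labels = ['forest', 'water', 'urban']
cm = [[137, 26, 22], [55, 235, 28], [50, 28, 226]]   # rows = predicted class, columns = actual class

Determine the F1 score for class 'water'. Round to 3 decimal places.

0.774

One-vs-rest for 'water': TP = diagonal; FP = other classes predicted 'water'; FN = 'water' predicted as other.
F1 score = 2·TP/(2·TP+FP+FN).
water: TP=235, FP=55+28=83, FN=26+28=54 → 470/607 = 0.7743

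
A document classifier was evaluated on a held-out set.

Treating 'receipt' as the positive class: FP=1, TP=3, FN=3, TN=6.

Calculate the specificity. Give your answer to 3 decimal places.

Specificity = TN/(TN+FP) = 6/(6+1) = 0.857

0.857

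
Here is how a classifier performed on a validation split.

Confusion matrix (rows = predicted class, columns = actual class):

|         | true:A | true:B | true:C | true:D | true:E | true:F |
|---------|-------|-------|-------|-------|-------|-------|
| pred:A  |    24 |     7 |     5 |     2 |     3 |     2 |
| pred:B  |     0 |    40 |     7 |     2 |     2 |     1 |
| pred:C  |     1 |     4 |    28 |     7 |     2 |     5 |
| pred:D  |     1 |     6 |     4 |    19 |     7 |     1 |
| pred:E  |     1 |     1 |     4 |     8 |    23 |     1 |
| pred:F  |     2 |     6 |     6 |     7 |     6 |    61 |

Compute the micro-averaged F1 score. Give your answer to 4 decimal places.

0.6373

Micro-averaging pools counts across classes: ΣTP=195, ΣFP=111, ΣFN=111.
Micro-F1 score = 2·TP/(2·TP+FP+FN) on pooled counts = 0.6373 (equals overall accuracy in single-label multiclass).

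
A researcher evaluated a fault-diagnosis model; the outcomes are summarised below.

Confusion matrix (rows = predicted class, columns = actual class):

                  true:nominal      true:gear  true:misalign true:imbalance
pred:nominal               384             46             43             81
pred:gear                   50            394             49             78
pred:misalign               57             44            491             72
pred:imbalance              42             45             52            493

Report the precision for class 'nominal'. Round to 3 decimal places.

0.693

Take TP from the diagonal, FP from the rest of the 'nominal' prediction marginal, FN from the rest of the 'nominal' actual marginal.
precision = TP/(TP+FP).
nominal: TP=384, FP=46+43+81=170 → 384/554 = 0.6931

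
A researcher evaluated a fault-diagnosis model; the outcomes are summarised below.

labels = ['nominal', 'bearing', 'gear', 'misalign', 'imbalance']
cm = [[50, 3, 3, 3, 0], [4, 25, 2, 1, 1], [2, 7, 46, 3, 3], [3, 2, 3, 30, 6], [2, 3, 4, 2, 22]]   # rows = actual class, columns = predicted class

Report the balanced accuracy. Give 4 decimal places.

Balanced accuracy = mean of per-class recall.
  nominal: recall = 50/59 = 0.84746
  bearing: recall = 25/33 = 0.75758
  gear: recall = 46/61 = 0.75410
  misalign: recall = 30/44 = 0.68182
  imbalance: recall = 22/33 = 0.66667
Mean = (0.84746 + 0.75758 + 0.75410 + 0.68182 + 0.66667) / 5 = 0.7415

0.7415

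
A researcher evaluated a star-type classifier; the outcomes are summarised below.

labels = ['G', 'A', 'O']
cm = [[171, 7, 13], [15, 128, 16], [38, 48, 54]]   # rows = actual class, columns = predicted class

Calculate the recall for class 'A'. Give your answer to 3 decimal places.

Treat 'A' as positive and all other classes as negative.
recall = TP/(TP+FN).
A: TP=128, FN=15+16=31 → 128/159 = 0.8050

0.805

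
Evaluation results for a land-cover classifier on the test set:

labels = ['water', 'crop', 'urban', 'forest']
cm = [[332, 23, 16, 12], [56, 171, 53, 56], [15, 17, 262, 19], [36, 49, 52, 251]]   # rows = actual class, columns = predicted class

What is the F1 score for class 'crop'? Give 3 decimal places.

0.574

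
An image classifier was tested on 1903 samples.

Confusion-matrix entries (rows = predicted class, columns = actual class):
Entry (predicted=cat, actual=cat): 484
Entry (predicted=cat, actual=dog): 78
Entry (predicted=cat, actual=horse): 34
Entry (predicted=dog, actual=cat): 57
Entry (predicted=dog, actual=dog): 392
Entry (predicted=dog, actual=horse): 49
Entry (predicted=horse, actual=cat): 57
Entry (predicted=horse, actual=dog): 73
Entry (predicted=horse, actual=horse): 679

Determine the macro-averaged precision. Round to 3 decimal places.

0.813

Per-class precision (TP/(TP+FP)):
  cat: TP=484, FP=78+34=112 → 484/596 = 0.8121
  dog: TP=392, FP=57+49=106 → 392/498 = 0.7871
  horse: TP=679, FP=57+73=130 → 679/809 = 0.8393
Macro-precision = mean = (0.8121 + 0.7871 + 0.8393) / 3 = 0.813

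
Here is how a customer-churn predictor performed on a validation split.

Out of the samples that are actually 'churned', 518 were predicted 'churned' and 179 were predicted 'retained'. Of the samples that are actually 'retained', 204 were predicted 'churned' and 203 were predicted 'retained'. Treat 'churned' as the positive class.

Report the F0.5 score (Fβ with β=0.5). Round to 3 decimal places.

Fβ = (1+β²)·TP / ((1+β²)·TP + β²·FN + FP), with β²=1/4
= 1.25·518 / (1.25·518 + 0.25·179 + 204) = 0.722

0.722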